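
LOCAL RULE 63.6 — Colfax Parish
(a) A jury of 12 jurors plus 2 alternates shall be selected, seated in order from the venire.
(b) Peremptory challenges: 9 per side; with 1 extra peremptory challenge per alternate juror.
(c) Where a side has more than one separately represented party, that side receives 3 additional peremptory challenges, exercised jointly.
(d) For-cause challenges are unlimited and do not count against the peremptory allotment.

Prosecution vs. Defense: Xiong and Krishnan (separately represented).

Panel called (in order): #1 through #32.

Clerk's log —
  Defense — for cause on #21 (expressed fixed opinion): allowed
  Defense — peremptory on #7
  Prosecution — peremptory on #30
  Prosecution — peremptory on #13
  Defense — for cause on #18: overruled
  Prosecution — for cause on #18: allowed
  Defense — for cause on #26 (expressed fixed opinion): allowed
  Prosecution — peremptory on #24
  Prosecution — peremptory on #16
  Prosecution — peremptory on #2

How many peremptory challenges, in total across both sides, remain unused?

Prosecution allotment: 9 base + 1 × 2 alternates = 11. Defense allotment: 9 base + 1 × 2 alternates + 3 multi-party = 14.
Prosecution peremptories used: #30, #13, #24, #16, #2 — 5 (the for-cause on #18 doesn't count).
Defense peremptories used: #7 — 1 (for-cause on #21, #18, #26 don't count).
Remaining: (11 − 5) + (14 − 1) = 19.

19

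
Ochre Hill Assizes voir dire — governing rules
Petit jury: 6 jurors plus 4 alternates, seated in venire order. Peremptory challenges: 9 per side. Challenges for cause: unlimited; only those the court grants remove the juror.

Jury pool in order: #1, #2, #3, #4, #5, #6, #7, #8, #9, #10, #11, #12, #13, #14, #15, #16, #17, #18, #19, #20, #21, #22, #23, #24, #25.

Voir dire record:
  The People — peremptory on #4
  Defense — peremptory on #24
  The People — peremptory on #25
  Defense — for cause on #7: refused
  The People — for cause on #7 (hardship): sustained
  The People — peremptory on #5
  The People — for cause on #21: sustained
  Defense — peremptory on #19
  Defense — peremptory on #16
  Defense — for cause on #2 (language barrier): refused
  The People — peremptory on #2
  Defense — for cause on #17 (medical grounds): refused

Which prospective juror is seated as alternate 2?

12

Removed: #2, #4, #5, #7, #16, #19, #21, #24, #25. (#17 stays — for-cause denied.)
Seating in order: seats 1–6 → #1, #3, #6, #8, #9, #10; alternates → #11, #12, #13, #14.
So alternate 2 is #12.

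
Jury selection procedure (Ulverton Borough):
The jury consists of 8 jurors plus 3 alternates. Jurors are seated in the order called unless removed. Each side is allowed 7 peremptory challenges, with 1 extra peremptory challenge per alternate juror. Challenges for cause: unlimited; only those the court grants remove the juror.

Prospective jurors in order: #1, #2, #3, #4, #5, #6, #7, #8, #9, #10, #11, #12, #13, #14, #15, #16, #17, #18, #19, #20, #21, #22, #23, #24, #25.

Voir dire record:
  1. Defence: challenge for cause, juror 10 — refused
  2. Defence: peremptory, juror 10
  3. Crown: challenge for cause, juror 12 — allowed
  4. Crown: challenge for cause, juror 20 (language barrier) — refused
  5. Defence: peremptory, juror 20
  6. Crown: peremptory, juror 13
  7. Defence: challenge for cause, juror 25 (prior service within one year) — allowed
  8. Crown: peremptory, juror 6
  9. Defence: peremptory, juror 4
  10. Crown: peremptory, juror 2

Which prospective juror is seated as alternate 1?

Removed: #2, #4, #6, #10, #12, #13, #20, #25.
Seating in order: seats 1–8 → #1, #3, #5, #7, #8, #9, #11, #14; alternates → #15, #16, #17.
So alternate 1 is #15.

15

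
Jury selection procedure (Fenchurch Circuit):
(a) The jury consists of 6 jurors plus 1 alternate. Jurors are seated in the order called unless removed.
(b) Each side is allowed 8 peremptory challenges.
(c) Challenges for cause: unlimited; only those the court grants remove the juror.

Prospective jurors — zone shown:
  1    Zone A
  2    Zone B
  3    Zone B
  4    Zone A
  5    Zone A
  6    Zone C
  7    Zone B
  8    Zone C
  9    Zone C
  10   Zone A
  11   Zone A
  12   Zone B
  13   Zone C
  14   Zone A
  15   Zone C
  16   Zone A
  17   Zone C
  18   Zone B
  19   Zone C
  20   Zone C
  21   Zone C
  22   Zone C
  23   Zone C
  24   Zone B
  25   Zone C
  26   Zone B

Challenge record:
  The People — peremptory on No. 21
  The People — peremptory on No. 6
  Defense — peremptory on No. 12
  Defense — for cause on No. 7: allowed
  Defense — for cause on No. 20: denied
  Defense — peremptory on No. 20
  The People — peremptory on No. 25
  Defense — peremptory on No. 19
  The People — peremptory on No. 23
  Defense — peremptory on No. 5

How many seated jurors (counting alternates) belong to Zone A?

Removed: #5, #6, #7, #12, #19, #20, #21, #23, #25.
Seated (7 incl. alternates): #1, #2, #3, #4, #8, #9, #10.
Of those, in Zone A: #1, #4, #10 → 3.

3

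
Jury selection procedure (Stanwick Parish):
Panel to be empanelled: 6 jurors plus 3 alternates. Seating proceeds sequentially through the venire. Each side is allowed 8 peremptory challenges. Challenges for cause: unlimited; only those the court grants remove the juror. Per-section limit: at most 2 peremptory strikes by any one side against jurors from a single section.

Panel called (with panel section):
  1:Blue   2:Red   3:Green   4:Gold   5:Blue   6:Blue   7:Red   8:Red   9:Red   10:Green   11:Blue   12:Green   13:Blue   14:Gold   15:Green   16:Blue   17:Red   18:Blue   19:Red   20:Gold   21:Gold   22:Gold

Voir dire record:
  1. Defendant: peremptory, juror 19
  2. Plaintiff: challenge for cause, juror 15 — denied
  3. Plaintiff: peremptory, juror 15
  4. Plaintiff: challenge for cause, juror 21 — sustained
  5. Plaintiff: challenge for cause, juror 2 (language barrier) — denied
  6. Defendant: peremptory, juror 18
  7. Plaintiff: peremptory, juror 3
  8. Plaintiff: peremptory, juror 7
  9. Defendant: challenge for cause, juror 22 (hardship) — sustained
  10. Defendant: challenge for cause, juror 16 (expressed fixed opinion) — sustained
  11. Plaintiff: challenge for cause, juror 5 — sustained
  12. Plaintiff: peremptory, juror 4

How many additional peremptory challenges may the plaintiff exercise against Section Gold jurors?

Plaintiff peremptories so far: #15, #3, #7, #4 — 4 of 8 used, 4 left overall.
Against Section Gold: #4 — 1 used; per-section cap 2 leaves 1.
Binding limit: min(4, 1) = 1.

1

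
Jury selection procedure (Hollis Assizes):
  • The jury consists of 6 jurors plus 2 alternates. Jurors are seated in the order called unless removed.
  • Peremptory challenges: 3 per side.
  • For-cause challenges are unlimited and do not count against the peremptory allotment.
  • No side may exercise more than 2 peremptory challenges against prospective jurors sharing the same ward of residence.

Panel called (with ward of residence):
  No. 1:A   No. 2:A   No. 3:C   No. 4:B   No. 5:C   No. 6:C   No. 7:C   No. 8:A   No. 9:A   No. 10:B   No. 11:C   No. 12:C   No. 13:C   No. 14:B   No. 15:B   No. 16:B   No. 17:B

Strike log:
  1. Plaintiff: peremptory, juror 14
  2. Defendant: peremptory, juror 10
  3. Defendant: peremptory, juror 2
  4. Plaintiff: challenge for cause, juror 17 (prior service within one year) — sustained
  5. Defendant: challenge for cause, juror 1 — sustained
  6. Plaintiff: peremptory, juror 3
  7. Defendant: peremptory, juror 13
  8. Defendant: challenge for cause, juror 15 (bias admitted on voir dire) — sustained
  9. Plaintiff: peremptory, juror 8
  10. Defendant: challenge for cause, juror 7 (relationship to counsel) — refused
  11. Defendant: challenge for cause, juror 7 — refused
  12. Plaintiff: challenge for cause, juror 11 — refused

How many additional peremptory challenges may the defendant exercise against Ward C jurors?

0

Defendant peremptories so far: #10, #2, #13 — 3 of 3 used, 0 left overall.
Against Ward C: #13 — 1 used; per-ward cap 2 leaves 1.
Binding limit: min(0, 1) = 0.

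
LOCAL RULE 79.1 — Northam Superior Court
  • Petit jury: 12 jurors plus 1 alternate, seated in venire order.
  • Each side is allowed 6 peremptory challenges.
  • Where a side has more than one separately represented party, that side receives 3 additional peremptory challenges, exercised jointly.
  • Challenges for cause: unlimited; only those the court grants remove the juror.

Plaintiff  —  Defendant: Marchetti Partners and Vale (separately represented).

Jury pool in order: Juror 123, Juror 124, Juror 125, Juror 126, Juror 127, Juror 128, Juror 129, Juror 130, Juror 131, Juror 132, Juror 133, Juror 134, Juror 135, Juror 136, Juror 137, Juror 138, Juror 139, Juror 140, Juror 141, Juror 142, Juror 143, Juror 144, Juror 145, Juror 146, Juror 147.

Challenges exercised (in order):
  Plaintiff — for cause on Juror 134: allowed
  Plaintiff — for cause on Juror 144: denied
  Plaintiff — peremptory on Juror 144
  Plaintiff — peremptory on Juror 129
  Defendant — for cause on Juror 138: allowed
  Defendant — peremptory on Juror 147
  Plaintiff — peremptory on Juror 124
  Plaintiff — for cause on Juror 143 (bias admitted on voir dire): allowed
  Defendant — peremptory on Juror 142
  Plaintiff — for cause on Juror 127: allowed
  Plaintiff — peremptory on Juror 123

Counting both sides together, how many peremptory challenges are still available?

Plaintiff allotment: 6. Defendant allotment: 6 base + 3 multi-party = 9.
Plaintiff peremptories used: #144, #129, #124, #123 — 4 (for-cause on #134, #144, #143, #127 don't count).
Defendant peremptories used: #147, #142 — 2 (the for-cause on #138 doesn't count).
Remaining: (6 − 4) + (9 − 2) = 9.

9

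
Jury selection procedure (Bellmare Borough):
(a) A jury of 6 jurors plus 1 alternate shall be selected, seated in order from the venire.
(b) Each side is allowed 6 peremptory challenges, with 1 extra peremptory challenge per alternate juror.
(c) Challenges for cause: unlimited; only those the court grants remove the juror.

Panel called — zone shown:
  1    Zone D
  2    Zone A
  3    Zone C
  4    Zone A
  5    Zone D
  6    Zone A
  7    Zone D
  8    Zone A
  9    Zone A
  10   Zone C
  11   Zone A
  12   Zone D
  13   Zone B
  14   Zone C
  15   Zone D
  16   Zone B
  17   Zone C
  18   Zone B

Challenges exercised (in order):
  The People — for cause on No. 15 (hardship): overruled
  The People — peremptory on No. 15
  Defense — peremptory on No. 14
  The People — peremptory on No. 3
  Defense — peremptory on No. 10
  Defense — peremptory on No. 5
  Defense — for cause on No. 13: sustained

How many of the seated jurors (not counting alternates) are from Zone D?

2

Removed: #3, #5, #10, #13, #14, #15.
Seated jurors 1–6: #1, #2, #4, #6, #7, #8 (alternates #9 not counted).
Of those, in Zone D: #1, #7 → 2.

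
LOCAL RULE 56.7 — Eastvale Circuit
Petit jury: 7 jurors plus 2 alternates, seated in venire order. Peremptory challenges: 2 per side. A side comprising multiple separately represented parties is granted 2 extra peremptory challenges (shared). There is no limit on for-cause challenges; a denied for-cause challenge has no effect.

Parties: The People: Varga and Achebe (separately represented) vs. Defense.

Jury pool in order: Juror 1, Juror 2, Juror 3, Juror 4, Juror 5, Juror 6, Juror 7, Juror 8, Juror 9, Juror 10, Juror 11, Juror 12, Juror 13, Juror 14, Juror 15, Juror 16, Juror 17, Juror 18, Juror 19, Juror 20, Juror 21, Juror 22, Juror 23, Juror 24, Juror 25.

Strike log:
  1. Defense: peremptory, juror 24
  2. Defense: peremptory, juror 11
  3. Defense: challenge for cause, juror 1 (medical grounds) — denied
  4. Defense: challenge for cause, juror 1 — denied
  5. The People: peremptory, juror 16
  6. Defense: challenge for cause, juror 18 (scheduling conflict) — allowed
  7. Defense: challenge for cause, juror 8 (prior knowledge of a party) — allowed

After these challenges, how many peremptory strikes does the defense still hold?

Defense allotment: 2.
Defense peremptories used: #24, #11 — 2 (for-cause on #1, #1, #18, #8 don't count).
Remaining: 2 − 2 = 0.

0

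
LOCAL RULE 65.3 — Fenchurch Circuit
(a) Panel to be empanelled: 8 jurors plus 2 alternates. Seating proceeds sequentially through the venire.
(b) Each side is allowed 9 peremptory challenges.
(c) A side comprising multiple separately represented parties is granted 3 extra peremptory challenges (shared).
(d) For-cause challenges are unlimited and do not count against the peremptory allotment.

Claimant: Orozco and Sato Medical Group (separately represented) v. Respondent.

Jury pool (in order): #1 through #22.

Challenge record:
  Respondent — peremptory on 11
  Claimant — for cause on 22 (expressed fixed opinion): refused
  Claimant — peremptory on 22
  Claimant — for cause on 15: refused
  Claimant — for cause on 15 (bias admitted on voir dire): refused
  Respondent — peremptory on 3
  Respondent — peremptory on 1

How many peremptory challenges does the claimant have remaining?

Claimant allotment: 9 base + 3 multi-party = 12.
Claimant peremptories used: #22 — 1 (for-cause on #22, #15, #15 don't count).
Remaining: 12 − 1 = 11.

11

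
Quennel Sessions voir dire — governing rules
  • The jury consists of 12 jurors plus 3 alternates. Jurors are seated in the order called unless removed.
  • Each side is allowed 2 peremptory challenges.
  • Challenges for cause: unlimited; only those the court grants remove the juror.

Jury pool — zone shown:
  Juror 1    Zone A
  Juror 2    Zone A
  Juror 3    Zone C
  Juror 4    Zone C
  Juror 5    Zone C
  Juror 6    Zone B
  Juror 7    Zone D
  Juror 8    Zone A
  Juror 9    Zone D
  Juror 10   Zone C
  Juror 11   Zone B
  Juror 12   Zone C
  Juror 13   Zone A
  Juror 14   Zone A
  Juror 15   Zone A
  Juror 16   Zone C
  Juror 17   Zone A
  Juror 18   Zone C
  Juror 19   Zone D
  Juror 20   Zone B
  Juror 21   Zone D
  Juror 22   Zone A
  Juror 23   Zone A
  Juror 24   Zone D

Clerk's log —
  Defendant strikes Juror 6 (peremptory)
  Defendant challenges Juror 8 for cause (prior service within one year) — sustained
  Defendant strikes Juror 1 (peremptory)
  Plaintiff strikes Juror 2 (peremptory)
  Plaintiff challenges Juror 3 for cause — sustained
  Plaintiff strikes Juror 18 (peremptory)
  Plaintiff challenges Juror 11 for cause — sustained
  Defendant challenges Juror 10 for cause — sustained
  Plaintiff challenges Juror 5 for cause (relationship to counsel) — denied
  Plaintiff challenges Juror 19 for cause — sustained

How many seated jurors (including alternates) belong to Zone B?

1

Removed: #1, #2, #3, #6, #8, #10, #11, #18, #19.
Seated (15 incl. alternates): #4, #5, #7, #9, #12, #13, #14, #15, #16, #17, #20, #21, #22, #23, #24.
Of those, in Zone B: #20 → 1.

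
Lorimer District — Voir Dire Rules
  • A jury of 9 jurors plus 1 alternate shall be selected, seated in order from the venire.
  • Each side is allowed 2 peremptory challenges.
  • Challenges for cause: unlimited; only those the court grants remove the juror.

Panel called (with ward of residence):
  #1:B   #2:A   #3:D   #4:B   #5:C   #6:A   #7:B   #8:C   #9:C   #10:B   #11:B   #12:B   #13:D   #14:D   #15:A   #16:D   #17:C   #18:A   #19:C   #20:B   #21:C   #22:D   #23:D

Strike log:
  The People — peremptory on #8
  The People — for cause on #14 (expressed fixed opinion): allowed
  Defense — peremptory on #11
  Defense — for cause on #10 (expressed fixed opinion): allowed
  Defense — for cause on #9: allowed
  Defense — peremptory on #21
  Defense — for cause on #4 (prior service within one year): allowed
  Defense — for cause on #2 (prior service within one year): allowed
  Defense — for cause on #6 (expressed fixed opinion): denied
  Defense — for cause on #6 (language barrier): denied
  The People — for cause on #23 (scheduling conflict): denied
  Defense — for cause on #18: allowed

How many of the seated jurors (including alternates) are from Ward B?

3

Removed: #2, #4, #8, #9, #10, #11, #14, #18, #21.
Seated (10 incl. alternates): #1, #3, #5, #6, #7, #12, #13, #15, #16, #17.
Of those, in Ward B: #1, #7, #12 → 3.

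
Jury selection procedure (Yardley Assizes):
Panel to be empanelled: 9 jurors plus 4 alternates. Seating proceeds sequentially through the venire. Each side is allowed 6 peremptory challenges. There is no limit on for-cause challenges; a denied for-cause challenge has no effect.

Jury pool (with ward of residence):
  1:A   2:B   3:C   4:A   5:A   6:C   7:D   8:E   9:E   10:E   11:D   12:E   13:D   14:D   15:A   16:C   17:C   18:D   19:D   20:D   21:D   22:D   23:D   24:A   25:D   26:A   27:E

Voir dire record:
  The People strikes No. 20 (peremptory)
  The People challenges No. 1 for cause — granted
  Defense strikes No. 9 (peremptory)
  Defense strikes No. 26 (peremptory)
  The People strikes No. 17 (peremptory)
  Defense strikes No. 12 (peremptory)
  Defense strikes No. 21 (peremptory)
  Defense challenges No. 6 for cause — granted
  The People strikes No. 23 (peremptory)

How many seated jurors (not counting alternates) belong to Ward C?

Removed: #1, #6, #9, #12, #17, #20, #21, #23, #26.
Seated jurors 1–9: #2, #3, #4, #5, #7, #8, #10, #11, #13 (alternates #14, #15, #16, #18 not counted).
Of those, in Ward C: #3 → 1.

1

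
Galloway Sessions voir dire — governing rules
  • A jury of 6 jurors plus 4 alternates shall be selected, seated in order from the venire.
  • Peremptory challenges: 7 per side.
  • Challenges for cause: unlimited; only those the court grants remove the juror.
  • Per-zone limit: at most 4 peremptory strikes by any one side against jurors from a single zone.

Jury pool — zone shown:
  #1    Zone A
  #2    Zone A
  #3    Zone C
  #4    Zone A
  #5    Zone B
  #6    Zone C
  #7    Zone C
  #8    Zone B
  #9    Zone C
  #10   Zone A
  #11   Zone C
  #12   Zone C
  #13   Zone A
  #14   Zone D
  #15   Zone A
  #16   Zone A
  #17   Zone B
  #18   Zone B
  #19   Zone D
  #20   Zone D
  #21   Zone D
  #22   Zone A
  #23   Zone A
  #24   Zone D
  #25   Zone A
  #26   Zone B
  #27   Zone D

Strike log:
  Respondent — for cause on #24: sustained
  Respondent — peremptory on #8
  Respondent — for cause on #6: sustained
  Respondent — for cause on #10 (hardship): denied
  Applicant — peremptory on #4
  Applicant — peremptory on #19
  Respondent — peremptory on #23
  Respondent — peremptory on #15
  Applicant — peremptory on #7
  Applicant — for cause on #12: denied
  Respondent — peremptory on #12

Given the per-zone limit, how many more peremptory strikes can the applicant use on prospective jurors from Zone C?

3

Applicant peremptories so far: #4, #19, #7 — 3 of 7 used, 4 left overall.
Against Zone C: #7 — 1 used; per-zone cap 4 leaves 3.
Binding limit: min(4, 3) = 3.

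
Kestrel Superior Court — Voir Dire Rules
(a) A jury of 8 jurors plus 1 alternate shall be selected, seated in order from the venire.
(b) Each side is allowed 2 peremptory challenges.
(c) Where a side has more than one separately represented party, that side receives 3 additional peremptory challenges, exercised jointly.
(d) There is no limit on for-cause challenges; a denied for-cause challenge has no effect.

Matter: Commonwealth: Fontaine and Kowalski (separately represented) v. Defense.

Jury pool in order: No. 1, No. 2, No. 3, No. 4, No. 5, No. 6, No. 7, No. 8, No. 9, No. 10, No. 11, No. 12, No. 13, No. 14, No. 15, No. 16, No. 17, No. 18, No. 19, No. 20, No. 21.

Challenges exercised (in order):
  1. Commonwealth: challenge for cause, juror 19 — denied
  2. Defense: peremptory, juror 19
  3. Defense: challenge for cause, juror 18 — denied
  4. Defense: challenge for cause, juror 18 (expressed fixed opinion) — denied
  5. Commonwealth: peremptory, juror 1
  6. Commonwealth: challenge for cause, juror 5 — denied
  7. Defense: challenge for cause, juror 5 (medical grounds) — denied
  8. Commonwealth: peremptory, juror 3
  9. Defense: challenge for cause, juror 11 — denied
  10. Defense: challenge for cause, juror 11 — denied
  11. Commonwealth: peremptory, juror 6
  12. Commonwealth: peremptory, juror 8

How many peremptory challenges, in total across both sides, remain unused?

2

Commonwealth allotment: 2 base + 3 multi-party = 5. Defense allotment: 2.
Commonwealth peremptories used: #1, #3, #6, #8 — 4 (for-cause on #19, #5 don't count).
Defense peremptories used: #19 — 1 (for-cause on #18, #18, #5, #11, #11 don't count).
Remaining: (5 − 4) + (2 − 1) = 2.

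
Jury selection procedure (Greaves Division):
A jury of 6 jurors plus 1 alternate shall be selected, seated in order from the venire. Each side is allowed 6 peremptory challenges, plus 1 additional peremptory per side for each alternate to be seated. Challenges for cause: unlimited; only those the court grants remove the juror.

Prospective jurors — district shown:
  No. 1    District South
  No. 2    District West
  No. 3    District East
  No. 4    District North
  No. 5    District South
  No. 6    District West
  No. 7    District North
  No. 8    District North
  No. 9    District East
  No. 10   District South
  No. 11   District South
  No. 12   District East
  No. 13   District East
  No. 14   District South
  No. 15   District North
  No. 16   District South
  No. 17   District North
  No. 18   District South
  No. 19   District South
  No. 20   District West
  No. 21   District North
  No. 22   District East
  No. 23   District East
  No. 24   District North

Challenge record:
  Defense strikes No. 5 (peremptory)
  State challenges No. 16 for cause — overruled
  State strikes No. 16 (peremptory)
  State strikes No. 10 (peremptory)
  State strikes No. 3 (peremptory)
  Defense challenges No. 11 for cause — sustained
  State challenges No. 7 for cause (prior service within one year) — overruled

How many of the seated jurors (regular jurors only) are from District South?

1

Removed: #3, #5, #10, #11, #16.
Seated jurors 1–6: #1, #2, #4, #6, #7, #8 (alternates #9 not counted).
Of those, in District South: #1 → 1.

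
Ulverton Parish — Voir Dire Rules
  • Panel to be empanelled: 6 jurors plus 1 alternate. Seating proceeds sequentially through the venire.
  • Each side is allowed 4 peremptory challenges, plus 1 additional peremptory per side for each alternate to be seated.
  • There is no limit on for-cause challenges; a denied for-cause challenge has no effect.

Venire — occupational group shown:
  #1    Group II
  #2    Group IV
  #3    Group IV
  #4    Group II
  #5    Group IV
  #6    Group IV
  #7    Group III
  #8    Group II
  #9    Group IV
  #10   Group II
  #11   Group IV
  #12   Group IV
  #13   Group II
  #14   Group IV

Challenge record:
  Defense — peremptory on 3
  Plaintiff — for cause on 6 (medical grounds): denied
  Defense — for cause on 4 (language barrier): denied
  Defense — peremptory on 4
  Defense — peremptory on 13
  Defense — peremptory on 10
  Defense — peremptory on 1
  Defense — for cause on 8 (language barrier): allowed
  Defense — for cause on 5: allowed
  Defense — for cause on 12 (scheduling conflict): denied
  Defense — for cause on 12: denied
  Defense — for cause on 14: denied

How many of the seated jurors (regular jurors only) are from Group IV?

5

Removed: #1, #3, #4, #5, #8, #10, #13.
Seated jurors 1–6: #2, #6, #7, #9, #11, #12 (alternates #14 not counted).
Of those, in Group IV: #2, #6, #9, #11, #12 → 5.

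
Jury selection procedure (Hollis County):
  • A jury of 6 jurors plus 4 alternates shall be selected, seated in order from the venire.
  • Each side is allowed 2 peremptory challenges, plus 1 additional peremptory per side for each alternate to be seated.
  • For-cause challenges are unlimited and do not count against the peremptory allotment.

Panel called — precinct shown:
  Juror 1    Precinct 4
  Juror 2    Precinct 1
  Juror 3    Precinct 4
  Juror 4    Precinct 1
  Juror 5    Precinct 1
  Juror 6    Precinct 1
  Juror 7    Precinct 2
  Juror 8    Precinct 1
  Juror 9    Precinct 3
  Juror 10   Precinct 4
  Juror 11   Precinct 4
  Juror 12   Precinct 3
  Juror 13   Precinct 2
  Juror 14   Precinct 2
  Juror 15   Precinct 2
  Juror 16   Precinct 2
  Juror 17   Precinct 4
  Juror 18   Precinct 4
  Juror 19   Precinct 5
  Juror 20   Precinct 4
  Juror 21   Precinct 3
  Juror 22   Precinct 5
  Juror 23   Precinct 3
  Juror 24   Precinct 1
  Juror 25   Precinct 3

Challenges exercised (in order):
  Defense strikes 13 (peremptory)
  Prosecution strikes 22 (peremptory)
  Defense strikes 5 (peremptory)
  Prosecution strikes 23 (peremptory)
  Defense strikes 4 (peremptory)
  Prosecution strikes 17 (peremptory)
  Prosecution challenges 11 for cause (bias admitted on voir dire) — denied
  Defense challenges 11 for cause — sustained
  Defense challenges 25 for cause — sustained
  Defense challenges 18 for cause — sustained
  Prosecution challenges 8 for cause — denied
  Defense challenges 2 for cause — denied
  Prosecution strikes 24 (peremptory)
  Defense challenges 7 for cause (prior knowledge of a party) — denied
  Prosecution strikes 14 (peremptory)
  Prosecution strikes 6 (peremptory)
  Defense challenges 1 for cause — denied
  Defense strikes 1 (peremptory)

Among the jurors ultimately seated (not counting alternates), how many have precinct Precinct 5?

0

Removed: #1, #4, #5, #6, #11, #13, #14, #17, #18, #22, #23, #24, #25.
Seated jurors 1–6: #2, #3, #7, #8, #9, #10 (alternates #12, #15, #16, #19 not counted).
None of those are in Precinct 5 → 0.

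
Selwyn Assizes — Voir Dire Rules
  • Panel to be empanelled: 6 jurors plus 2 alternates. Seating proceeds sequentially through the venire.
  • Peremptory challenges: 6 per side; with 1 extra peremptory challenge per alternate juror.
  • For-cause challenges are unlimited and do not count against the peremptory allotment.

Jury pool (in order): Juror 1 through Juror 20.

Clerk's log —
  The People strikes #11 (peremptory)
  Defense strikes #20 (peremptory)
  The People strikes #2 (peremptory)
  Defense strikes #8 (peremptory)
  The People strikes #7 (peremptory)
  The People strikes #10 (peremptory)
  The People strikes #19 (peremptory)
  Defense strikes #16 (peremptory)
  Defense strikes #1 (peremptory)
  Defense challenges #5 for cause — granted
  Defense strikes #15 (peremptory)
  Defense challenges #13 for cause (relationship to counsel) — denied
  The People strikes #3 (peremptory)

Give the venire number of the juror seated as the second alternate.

Removed: #1, #2, #3, #5, #7, #8, #10, #11, #15, #16, #19, #20. (#13 stays — for-cause denied.)
Seating in order: seats 1–6 → #4, #6, #9, #12, #13, #14; alternates → #17, #18.
So alternate 2 is #18.

18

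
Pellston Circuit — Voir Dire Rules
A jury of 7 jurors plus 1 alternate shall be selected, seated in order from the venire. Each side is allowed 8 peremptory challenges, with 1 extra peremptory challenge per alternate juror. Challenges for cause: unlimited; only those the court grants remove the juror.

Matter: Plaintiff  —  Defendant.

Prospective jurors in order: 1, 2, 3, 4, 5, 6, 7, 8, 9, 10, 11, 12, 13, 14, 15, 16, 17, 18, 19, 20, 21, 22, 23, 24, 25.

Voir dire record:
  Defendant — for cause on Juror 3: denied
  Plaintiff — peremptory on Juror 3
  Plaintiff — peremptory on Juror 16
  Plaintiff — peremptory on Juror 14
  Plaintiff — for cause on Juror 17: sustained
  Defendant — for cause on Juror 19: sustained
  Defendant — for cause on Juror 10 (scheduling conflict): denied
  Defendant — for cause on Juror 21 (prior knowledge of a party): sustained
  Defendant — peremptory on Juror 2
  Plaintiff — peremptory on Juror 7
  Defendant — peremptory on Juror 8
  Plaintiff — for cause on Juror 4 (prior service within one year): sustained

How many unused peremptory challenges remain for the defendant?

Defendant allotment: 8 base + 1 × 1 alternate = 9.
Defendant peremptories used: #2, #8 — 2 (for-cause on #3, #19, #10, #21 don't count).
Remaining: 9 − 2 = 7.

7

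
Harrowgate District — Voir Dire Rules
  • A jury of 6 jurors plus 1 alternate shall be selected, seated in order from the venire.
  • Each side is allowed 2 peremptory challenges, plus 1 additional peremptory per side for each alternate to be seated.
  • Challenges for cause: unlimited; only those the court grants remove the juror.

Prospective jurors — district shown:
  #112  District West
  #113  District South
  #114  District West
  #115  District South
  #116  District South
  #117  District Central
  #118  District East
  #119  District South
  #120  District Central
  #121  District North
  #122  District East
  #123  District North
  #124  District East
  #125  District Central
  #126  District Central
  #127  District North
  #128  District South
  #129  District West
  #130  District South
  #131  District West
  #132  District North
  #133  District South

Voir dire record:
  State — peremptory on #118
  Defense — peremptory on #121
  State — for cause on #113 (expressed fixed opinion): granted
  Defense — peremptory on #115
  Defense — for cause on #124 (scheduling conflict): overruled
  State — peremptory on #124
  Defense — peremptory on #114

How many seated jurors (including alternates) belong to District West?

1

Removed: #113, #114, #115, #118, #121, #124.
Seated (7 incl. alternates): #112, #116, #117, #119, #120, #122, #123.
Of those, in District West: #112 → 1.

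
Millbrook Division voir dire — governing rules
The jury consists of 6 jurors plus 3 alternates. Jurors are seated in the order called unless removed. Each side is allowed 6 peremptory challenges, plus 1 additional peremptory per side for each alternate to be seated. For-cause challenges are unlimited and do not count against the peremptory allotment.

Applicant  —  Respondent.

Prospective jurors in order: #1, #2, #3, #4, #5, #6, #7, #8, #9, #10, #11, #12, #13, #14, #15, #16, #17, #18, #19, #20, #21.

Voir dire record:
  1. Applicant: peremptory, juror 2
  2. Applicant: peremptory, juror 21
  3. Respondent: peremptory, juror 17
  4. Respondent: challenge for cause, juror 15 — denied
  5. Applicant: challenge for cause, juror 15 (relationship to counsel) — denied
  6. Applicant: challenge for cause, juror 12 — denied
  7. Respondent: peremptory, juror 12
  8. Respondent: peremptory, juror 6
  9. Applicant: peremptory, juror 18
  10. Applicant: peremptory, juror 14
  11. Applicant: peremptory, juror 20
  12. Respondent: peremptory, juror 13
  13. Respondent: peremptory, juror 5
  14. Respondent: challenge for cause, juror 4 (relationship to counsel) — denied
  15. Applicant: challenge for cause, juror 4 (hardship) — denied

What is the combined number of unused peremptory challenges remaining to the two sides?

Applicant allotment: 6 base + 1 × 3 alternates = 9. Respondent allotment: 6 base + 1 × 3 alternates = 9.
Applicant peremptories used: #2, #21, #18, #14, #20 — 5 (for-cause on #15, #12, #4 don't count).
Respondent peremptories used: #17, #12, #6, #13, #5 — 5 (for-cause on #15, #4 don't count).
Remaining: (9 − 5) + (9 − 5) = 8.

8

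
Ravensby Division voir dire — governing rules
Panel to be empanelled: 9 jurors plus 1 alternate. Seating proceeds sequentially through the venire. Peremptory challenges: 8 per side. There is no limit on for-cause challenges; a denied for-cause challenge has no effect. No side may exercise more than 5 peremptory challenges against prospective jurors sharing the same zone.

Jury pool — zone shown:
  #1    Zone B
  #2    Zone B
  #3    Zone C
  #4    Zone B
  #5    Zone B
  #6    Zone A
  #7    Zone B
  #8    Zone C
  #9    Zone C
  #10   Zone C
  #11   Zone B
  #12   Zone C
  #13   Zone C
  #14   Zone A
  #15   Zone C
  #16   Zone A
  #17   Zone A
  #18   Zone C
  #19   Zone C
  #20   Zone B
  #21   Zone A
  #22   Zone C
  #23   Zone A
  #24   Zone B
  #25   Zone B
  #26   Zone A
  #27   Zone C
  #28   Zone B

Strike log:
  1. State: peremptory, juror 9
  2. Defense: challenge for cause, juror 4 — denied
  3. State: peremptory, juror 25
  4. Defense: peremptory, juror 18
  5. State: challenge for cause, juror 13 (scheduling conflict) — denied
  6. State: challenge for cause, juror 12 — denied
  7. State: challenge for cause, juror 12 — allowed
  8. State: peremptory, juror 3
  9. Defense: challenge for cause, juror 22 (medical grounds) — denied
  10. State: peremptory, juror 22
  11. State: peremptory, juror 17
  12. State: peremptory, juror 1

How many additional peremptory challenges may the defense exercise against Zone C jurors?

4

Defense peremptories so far: #18 — 1 of 8 used, 7 left overall.
Against Zone C: #18 — 1 used; per-zone cap 5 leaves 4.
Binding limit: min(7, 4) = 4.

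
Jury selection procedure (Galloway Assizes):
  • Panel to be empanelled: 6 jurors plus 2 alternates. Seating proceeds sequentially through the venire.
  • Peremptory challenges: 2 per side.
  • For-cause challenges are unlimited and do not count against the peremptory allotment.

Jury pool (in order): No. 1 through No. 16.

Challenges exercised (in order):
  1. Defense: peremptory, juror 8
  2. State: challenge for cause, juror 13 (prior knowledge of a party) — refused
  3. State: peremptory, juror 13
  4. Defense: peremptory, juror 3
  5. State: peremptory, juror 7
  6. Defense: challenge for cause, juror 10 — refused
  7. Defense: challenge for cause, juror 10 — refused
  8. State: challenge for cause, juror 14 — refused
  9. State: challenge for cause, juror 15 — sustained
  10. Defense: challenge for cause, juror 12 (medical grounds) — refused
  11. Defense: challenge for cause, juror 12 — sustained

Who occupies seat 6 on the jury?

Removed: #3, #7, #8, #12, #13, #15. (#10, #14 stay — for-cause denied.)
Seating in order: seats 1–6 → #1, #2, #4, #5, #6, #9; alternates → #10, #11.
So seat 6 is #9.

9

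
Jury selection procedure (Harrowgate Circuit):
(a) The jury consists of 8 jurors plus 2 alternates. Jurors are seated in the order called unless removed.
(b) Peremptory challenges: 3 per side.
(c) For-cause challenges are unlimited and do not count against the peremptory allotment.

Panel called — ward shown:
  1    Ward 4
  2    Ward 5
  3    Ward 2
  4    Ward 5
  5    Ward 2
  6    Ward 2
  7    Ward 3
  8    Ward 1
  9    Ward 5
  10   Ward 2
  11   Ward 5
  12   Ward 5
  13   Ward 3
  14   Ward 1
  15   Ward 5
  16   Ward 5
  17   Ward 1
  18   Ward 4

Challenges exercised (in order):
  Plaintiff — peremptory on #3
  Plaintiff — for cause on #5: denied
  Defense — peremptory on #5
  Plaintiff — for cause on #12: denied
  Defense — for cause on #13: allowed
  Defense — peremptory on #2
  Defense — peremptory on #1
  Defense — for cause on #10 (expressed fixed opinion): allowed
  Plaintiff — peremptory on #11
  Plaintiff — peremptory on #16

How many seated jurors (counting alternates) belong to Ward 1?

Removed: #1, #2, #3, #5, #10, #11, #13, #16.
Seated (10 incl. alternates): #4, #6, #7, #8, #9, #12, #14, #15, #17, #18.
Of those, in Ward 1: #8, #14, #17 → 3.

3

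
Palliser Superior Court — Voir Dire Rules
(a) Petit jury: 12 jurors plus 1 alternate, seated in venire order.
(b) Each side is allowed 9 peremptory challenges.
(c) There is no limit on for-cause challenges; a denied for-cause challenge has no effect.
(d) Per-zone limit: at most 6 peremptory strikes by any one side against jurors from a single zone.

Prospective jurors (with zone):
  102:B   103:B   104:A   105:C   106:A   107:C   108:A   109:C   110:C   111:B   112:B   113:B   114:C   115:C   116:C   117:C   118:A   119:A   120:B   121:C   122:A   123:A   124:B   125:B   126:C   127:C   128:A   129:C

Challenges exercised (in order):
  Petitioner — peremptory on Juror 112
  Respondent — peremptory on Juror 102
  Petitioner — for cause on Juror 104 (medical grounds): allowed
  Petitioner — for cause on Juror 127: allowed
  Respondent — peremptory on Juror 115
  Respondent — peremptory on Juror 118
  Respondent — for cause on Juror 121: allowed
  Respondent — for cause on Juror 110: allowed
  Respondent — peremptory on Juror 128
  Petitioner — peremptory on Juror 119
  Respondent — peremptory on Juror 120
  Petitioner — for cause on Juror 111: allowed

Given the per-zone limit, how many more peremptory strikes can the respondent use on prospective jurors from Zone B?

4

Respondent peremptories so far: #102, #115, #118, #128, #120 — 5 of 9 used, 4 left overall.
Against Zone B: #102, #120 — 2 used; per-zone cap 6 leaves 4.
Binding limit: min(4, 4) = 4.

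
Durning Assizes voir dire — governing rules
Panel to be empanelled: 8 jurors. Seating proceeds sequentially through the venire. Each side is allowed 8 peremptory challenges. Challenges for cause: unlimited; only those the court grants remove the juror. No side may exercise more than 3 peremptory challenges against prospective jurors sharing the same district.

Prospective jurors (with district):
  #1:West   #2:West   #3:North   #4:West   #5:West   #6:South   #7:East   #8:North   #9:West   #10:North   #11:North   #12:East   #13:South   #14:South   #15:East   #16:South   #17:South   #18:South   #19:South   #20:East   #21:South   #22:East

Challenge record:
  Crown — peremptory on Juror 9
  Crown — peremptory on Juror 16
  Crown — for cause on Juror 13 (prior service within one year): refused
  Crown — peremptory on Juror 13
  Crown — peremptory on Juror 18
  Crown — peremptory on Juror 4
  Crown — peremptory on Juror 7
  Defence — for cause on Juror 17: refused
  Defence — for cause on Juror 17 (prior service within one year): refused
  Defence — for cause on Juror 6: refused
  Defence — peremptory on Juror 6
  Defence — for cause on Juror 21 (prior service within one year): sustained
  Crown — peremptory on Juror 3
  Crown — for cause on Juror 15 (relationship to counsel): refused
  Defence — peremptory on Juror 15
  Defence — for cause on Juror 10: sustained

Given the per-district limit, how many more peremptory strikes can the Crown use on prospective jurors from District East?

Crown peremptories so far: #9, #16, #13, #18, #4, #7, #3 — 7 of 8 used, 1 left overall.
Against District East: #7 — 1 used; per-district cap 3 leaves 2.
Binding limit: min(1, 2) = 1.

1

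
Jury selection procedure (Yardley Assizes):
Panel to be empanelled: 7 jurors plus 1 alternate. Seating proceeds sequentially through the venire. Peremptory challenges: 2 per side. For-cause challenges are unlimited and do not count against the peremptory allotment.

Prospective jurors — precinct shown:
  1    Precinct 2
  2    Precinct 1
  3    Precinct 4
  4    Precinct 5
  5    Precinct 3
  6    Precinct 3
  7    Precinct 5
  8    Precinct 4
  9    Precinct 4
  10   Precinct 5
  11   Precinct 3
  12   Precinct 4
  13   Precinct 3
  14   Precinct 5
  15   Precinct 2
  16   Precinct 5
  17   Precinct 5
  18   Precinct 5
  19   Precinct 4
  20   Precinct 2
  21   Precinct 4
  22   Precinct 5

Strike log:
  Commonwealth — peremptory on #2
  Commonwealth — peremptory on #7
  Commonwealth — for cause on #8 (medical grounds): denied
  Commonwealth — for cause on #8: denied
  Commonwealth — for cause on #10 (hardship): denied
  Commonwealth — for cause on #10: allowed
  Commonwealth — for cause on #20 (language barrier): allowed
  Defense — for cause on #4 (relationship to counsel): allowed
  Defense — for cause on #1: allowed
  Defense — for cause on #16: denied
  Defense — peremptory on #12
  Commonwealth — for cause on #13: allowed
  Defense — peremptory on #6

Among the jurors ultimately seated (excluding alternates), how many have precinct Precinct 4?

Removed: #1, #2, #4, #6, #7, #10, #12, #13, #20.
Seated jurors 1–7: #3, #5, #8, #9, #11, #14, #15 (alternates #16 not counted).
Of those, in Precinct 4: #3, #8, #9 → 3.

3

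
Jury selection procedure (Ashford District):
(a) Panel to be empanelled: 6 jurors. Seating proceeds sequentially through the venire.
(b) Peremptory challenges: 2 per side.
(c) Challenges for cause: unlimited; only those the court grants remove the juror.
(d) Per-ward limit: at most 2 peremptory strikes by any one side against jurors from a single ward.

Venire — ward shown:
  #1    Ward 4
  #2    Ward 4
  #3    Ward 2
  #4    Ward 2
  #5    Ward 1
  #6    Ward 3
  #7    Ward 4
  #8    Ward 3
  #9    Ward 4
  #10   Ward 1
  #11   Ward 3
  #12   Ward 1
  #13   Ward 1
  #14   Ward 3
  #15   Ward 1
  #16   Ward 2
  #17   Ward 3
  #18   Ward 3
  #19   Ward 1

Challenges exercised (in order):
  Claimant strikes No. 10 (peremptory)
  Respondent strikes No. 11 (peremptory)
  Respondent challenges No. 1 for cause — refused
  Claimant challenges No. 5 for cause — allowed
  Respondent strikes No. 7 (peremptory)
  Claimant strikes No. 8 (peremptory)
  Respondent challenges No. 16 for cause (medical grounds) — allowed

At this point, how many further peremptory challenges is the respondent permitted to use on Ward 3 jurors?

0

Respondent peremptories so far: #11, #7 — 2 of 2 used, 0 left overall.
Against Ward 3: #11 — 1 used; per-ward cap 2 leaves 1.
Binding limit: min(0, 1) = 0.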